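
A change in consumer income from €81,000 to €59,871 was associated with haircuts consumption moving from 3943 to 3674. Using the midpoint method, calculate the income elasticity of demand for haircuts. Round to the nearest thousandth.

0.235

%ΔQ = (3674 − 3943)/[(3943+3674)/2] = -269/3808.5 ≈ -0.0706.
%ΔI = (59,871 − 81,000)/[(81,000+59,871)/2] = -21129/70435.5 ≈ -0.3000.
E_I = %ΔQ/%ΔI ≈ 0.235.
E_I ∈ (0,1): normal good (necessity).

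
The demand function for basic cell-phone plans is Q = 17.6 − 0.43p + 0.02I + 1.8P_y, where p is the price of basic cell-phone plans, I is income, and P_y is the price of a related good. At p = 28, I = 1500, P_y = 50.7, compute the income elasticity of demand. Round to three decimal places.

0.237

Q = 17.6 − 0.43(28) + 0.02(1500) + 1.8(50.7) = 17.6 − 12.04 + 30 + 91.26 = 126.82.
∂Q/∂I = +0.02, so E_I = 0.02·(1500/126.82) ≈ 0.237.
E_I ∈ (0,1): normal good (necessity).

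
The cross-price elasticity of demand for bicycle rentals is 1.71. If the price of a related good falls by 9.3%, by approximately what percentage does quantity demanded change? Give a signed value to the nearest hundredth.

%ΔQ ≈ E × %ΔP_y = (1.71) × (-9.3%) ≈ -15.90%.

-15.90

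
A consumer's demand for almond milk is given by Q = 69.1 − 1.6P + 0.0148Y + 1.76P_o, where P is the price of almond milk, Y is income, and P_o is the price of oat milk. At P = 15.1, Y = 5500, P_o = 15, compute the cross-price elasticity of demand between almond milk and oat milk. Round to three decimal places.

0.173

Q = 69.1 − 1.6(15.1) + 0.0148(5500) + 1.76(15) = 69.1 − 24.16 + 81.4 + 26.4 = 152.74.
∂Q/∂P_o = +1.76, so E_xy = 1.76·(15/152.74) ≈ 0.173.
E_xy > 0: the goods are substitutes.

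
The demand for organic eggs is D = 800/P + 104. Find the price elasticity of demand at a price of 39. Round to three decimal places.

At P = 39, D = 124.5128.
dD/dP = −800/P² = −0.526.
Point elasticity E = (dD/dP)·(P/D) = -0.526 × 39/124.5128 ≈ -0.165.
|E| < 1, so demand is inelastic at this price.

-0.165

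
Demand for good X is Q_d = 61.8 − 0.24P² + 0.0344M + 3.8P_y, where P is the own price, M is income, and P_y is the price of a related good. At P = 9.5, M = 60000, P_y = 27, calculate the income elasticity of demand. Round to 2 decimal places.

At the given point, Q_d = 61.8 − 0.24(9.5)² + 0.0344(60000) + 3.8(27) = 61.8 − 21.66 + 2064 + 102.6 = 2206.74.
∂Q_d/∂M = +0.0344, so E_I = 0.0344·(60000/2206.74) ≈ 0.94.
E_I ∈ (0,1): normal good (necessity).

0.94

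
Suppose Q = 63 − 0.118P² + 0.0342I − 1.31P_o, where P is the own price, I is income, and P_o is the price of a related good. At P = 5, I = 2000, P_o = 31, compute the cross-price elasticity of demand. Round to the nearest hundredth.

Q = 63 − 0.118(5)² + 0.0342(2000) − 1.31(31) = 63 − 2.95 + 68.4 − 40.61 = 87.84.
∂Q/∂P_o = −1.31, so E_xy = -1.31·(31/87.84) ≈ -0.46.
E_xy < 0: the goods are complements.

-0.46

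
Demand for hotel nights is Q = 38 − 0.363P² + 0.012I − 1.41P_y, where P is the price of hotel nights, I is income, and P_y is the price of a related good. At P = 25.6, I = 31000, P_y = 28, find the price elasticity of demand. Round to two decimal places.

-3.59

Substituting, Q = 38 − 0.363(25.6)² + 0.012(31000) − 1.41(28) = 38 − 237.8957 + 372 − 39.48 = 132.6243.
∂Q/∂P = −2·0.363·P = -18.5856, so E_p = -18.5856·(25.6/132.6243) ≈ -3.59.
|E_p| > 1: demand is elastic.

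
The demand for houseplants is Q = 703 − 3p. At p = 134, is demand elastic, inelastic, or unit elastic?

At p = 134, Q = 301.
dQ/dp = −3.
Point elasticity E = (dQ/dp)·(p/Q) = -3 × 134/301 ≈ -1.336.
|E| ≈ 1.336 > 1, so demand is elastic.

elastic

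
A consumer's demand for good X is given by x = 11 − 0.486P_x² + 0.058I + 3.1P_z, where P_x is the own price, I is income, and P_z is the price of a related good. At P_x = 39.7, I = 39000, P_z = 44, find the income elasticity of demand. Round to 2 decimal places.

1.38

x = 11 − 0.486(39.7)² + 0.058(39000) + 3.1(44) = 11 − 765.9797 + 2262 + 136.4 = 1643.4203.
∂x/∂I = +0.058, so E_I = 0.058·(39000/1643.4203) ≈ 1.38.
E_I > 1: normal good (luxury).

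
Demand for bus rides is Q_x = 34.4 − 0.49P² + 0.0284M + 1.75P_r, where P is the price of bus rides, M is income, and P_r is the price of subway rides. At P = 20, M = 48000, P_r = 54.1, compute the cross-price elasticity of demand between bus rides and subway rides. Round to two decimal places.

0.07

First evaluate Q_x: 34.4 − 0.49(20)² + 0.0284(48000) + 1.75(54.1) = 34.4 − 196 + 1363.2 + 94.675 = 1296.275.
∂Q_x/∂P_r = +1.75, so E_xy = 1.75·(54.1/1296.275) ≈ 0.07.
E_xy > 0: the goods are substitutes.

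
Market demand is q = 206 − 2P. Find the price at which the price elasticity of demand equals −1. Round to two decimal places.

51.50

For linear demand q = a − bP, E = −bP/(a − bP). |E| = 1 ⇒ bP = a − bP ⇒ P = a/(2b).
P = 206/(2·2) = 51.50.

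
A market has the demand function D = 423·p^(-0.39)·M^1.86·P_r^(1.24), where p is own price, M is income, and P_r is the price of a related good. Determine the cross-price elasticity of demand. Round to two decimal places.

For a Cobb–Douglas (constant-elasticity) form D = A·P_r^α·…, the elasticity with respect to P_r equals the exponent α at every point.
Here the exponent on P_r is 1.24, so the cross-price elasticity of demand is 1.24.

1.24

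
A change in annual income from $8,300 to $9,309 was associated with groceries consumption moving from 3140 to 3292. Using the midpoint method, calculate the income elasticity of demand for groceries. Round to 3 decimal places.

%ΔQ = (3292 − 3140)/[(3140+3292)/2] = 152/3216 ≈ 0.0473.
%ΔY = (9,309 − 8,300)/[(8,300+9,309)/2] = 1009/8804.5 ≈ 0.1146.
E_I = %ΔQ/%ΔY ≈ 0.412.
E_I ∈ (0,1): normal good (necessity).

0.412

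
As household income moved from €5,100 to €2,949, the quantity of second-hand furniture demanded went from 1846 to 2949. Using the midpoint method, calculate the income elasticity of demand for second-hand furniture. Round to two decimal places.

%ΔQ = (2949 − 1846)/[(1846+2949)/2] = 1103/2397.5 ≈ 0.4601.
%ΔY = (2,949 − 5,100)/[(5,100+2,949)/2] = -2151/4024.5 ≈ -0.5345.
E_I = %ΔQ/%ΔY ≈ -0.86.
E_I < 0: inferior good.

-0.86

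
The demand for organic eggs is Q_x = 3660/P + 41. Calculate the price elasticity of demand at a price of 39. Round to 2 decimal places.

At P = 39, Q_x = 134.8462.
dQ_x/dP = −3660/P² = −2.4063.
Point elasticity E = (dQ_x/dP)·(P/Q_x) = -2.4063 × 39/134.8462 ≈ -0.70.
|E| < 1, so demand is inelastic at this price.

-0.70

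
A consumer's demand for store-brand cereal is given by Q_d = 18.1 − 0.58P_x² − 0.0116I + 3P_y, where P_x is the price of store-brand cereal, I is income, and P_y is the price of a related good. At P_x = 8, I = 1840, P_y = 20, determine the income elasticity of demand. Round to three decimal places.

-1.087

Substituting, Q_d = 18.1 − 0.58(8)² − 0.0116(1840) + 3(20) = 18.1 − 37.12 − 21.344 + 60 = 19.636.
∂Q_d/∂I = −0.0116, so E_I = -0.0116·(1840/19.636) ≈ -1.087.
E_I < 0: inferior good.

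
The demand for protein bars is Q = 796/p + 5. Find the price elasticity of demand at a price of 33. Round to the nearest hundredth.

-0.83

At p = 33, Q = 29.1212.
dQ/dp = −796/p² = −0.7309.
Point elasticity E = (dQ/dp)·(p/Q) = -0.7309 × 33/29.1212 ≈ -0.83.
|E| < 1, so demand is inelastic at this price.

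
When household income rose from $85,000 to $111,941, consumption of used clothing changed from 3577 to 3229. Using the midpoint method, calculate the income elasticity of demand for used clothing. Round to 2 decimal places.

-0.37

%ΔQ = (3229 − 3577)/[(3577+3229)/2] = -348/3403 ≈ -0.1023.
%ΔI = (111,941 − 85,000)/[(85,000+111,941)/2] = 26941/98470.5 ≈ 0.2736.
E_I = %ΔQ/%ΔI ≈ -0.37.
E_I < 0: inferior good.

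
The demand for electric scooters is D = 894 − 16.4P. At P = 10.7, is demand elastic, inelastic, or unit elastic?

At P = 10.7, D = 718.52.
dD/dP = −16.4.
Point elasticity E = (dD/dP)·(P/D) = -16.4 × 10.7/718.52 ≈ -0.244.
|E| ≈ 0.244 < 1, so demand is inelastic.

inelastic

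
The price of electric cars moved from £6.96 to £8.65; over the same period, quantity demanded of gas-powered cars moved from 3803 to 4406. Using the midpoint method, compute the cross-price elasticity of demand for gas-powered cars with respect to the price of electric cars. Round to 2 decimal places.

%ΔQ_x = (4406 − 3803)/[(3803+4406)/2] = 603/4104.5 ≈ 0.1469.
%ΔP_y = (8.65 − 6.96)/[(6.96+8.65)/2] ≈ 0.2165.
E_xy = 0.1469/0.2165 ≈ 0.68.
E_xy > 0, so gas-powered cars and electric cars are substitutes.

0.68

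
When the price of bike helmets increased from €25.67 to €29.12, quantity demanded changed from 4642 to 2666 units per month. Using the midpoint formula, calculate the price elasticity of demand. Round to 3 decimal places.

%Δq = (2666 − 4642)/[(4642 + 2666)/2] = -1976/3654 ≈ -0.5408.
%ΔP = (29.12 − 25.67)/[(25.67 + 29.12)/2] = 3.45/27.395 ≈ 0.1259.
Arc elasticity E = %Δq/%ΔP ≈ -0.5408/0.1259 ≈ -4.294.
|E| > 1: demand is elastic over this range.

-4.294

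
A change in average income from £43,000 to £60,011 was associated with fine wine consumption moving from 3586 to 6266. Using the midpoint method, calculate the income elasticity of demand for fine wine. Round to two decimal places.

1.65

%ΔQ = (6266 − 3586)/[(3586+6266)/2] = 2680/4926 ≈ 0.5441.
%ΔI = (60,011 − 43,000)/[(43,000+60,011)/2] = 17011/51505.5 ≈ 0.3303.
E_I = %ΔQ/%ΔI ≈ 1.65.
E_I > 1: normal good (luxury).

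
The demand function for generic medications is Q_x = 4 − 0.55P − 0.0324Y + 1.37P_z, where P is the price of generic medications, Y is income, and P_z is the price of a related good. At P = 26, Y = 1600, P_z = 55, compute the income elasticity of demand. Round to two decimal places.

-3.92

First evaluate Q_x: 4 − 0.55(26) − 0.0324(1600) + 1.37(55) = 4 − 14.3 − 51.84 + 75.35 = 13.21.
∂Q_x/∂Y = −0.0324, so E_I = -0.0324·(1600/13.21) ≈ -3.92.
E_I < 0: inferior good.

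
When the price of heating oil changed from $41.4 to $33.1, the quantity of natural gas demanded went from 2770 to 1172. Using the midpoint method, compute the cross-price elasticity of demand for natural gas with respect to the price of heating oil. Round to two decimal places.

3.64

%ΔQ_x = (1172 − 2770)/[(2770+1172)/2] = -1598/1971 ≈ -0.8108.
%ΔP_y = (33.1 − 41.4)/[(41.4+33.1)/2] ≈ -0.2228.
E_xy = -0.8108/-0.2228 ≈ 3.64.
E_xy > 0, so natural gas and heating oil are substitutes.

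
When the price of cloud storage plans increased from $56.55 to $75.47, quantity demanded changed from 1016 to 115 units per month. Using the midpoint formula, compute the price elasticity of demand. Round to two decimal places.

%ΔQ = (115 − 1016)/[(1016 + 115)/2] = -901/565.5 ≈ -1.5933.
%ΔP = (75.47 − 56.55)/[(56.55 + 75.47)/2] = 18.92/66.01 ≈ 0.2866.
Arc elasticity E = %ΔQ/%ΔP ≈ -1.5933/0.2866 ≈ -5.56.
|E| > 1: demand is elastic over this range.

-5.56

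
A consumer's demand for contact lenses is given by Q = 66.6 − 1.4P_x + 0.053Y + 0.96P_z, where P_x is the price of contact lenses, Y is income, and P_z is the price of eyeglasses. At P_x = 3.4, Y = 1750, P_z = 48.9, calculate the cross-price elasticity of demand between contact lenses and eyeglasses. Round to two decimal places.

0.23

First evaluate Q: 66.6 − 1.4(3.4) + 0.053(1750) + 0.96(48.9) = 66.6 − 4.76 + 92.75 + 46.944 = 201.534.
∂Q/∂P_z = +0.96, so E_xy = 0.96·(48.9/201.534) ≈ 0.23.
E_xy > 0: the goods are substitutes.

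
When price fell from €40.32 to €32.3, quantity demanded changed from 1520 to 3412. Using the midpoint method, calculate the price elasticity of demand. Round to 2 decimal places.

-3.47

%Δq = (3412 − 1520)/[(1520 + 3412)/2] = 1892/2466 ≈ 0.7672.
%ΔP = (32.3 − 40.32)/[(40.32 + 32.3)/2] = -8.02/36.31 ≈ -0.2209.
Arc elasticity E = %Δq/%ΔP ≈ 0.7672/-0.2209 ≈ -3.47.
|E| > 1: demand is elastic over this range.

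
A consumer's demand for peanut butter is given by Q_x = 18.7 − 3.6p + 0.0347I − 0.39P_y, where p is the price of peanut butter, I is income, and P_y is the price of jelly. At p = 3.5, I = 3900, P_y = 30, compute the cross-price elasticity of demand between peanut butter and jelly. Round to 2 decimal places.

-0.09

First evaluate Q_x: 18.7 − 3.6(3.5) + 0.0347(3900) − 0.39(30) = 18.7 − 12.6 + 135.33 − 11.7 = 129.73.
∂Q_x/∂P_y = −0.39, so E_xy = -0.39·(30/129.73) ≈ -0.09.
E_xy < 0: the goods are complements.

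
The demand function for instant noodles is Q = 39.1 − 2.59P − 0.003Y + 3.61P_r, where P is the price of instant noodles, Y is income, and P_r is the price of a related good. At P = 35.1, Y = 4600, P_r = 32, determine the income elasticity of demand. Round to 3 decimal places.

First evaluate Q: 39.1 − 2.59(35.1) − 0.003(4600) + 3.61(32) = 39.1 − 90.909 − 13.8 + 115.52 = 49.911.
∂Q/∂Y = −0.003, so E_I = -0.003·(4600/49.911) ≈ -0.276.
E_I < 0: inferior good.

-0.276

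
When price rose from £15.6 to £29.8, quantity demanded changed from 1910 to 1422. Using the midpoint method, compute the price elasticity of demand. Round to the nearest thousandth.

-0.468

%Δq = (1422 − 1910)/[(1910 + 1422)/2] = -488/1666 ≈ -0.2929.
%ΔP = (29.8 − 15.6)/[(15.6 + 29.8)/2] = 14.2/22.7 ≈ 0.6256.
Arc elasticity E = %Δq/%ΔP ≈ -0.2929/0.6256 ≈ -0.468.
|E| < 1: demand is inelastic over this range.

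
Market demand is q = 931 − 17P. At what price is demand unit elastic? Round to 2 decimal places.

For linear demand q = a − bP, E = −bP/(a − bP). |E| = 1 ⇒ bP = a − bP ⇒ P = a/(2b).
P = 931/(2·17) ≈ 27.38.

27.38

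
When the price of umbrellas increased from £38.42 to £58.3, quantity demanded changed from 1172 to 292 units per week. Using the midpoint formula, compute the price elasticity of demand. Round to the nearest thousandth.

%Δq = (292 − 1172)/[(1172 + 292)/2] = -880/732 ≈ -1.2022.
%ΔP = (58.3 − 38.42)/[(38.42 + 58.3)/2] = 19.88/48.36 ≈ 0.4111.
Arc elasticity E = %Δq/%ΔP ≈ -1.2022/0.4111 ≈ -2.924.
|E| > 1: demand is elastic over this range.

-2.924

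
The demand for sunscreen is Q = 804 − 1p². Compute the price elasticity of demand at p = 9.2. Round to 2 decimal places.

At p = 9.2, Q = 719.36.
dQ/dp = −2·1·p = −18.4.
Point elasticity E = (dQ/dp)·(p/Q) = -18.4 × 9.2/719.36 ≈ -0.24.
|E| < 1, so demand is inelastic at this price.

-0.24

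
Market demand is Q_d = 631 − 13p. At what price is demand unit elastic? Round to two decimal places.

24.27

For linear demand Q_d = a − bp, E = −bp/(a − bp). |E| = 1 ⇒ bp = a − bp ⇒ p = a/(2b).
p = 631/(2·13) ≈ 24.27.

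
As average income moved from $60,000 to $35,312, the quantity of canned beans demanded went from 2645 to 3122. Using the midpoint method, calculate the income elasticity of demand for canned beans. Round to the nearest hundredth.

-0.32

%ΔQ = (3122 − 2645)/[(2645+3122)/2] = 477/2883.5 ≈ 0.1654.
%ΔM = (35,312 − 60,000)/[(60,000+35,312)/2] = -24688/47656 ≈ -0.5180.
E_I = %ΔQ/%ΔM ≈ -0.32.
E_I < 0: inferior good.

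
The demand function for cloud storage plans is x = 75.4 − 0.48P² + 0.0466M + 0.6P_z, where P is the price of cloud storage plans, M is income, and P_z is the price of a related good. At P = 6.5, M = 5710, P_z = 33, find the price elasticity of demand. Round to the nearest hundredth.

First evaluate x: 75.4 − 0.48(6.5)² + 0.0466(5710) + 0.6(33) = 75.4 − 20.28 + 266.086 + 19.8 = 341.006.
∂x/∂P = −2·0.48·P = -6.24, so E_p = -6.24·(6.5/341.006) ≈ -0.12.
|E_p| < 1: demand is inelastic.

-0.12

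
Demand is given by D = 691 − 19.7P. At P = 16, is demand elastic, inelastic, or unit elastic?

At P = 16, D = 375.8.
dD/dP = −19.7.
Point elasticity E = (dD/dP)·(P/D) = -19.7 × 16/375.8 ≈ -0.839.
|E| ≈ 0.839 < 1, so demand is inelastic.

inelastic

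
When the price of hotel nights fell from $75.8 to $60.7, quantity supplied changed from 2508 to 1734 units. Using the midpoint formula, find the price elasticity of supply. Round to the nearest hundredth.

%ΔQ = (1734 − 2508)/[(2508 + 1734)/2] = -774/2121 ≈ -0.3649.
%ΔP = (60.7 − 75.8)/[(75.8 + 60.7)/2] = -15.1/68.25 ≈ -0.2212.
Arc elasticity E = %ΔQ/%ΔP ≈ -0.3649/-0.2212 ≈ 1.65.
|E| > 1: supply is elastic over this range.

1.65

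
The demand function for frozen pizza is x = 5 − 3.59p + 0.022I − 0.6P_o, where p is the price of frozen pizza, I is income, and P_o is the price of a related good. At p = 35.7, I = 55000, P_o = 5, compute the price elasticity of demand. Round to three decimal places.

Evaluating quantity at (p, I, P_o) gives x = 5 − 3.59(35.7) + 0.022(55000) − 0.6(5) = 5 − 128.163 + 1210 − 3 = 1083.837.
∂x/∂p = −3.59, so E_p = (−3.59)·(35.7/1083.837) ≈ -0.118.
|E_p| < 1: demand is inelastic.

-0.118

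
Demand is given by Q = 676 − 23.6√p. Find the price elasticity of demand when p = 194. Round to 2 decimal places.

-0.47

At p = 194, Q = 347.29.
dQ/dp = −23.6/(2√p) = −23.6/(2·13.9284).
Point elasticity E = (dQ/dp)·(p/Q) = -0.8472 × 194/347.29 ≈ -0.47.
|E| < 1, so demand is inelastic at this price.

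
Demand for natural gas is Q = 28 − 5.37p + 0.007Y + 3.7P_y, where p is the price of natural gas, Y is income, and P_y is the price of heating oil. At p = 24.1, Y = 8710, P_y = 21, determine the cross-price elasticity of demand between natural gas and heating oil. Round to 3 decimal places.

2.086

At the given point, Q = 28 − 5.37(24.1) + 0.007(8710) + 3.7(21) = 28 − 129.417 + 60.97 + 77.7 = 37.253.
∂Q/∂P_y = +3.7, so E_xy = 3.7·(21/37.253) ≈ 2.086.
E_xy > 0: the goods are substitutes.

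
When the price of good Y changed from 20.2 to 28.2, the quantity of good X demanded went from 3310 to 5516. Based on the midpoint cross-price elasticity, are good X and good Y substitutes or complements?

substitutes

%ΔQ_x = (5516 − 3310)/[(3310+5516)/2] = 2206/4413 ≈ 0.4999.
%ΔP_y = (28.2 − 20.2)/[(20.2+28.2)/2] ≈ 0.3306.
E_xy = 0.4999/0.3306 ≈ 1.512.
E_xy > 0, so the goods are substitutes.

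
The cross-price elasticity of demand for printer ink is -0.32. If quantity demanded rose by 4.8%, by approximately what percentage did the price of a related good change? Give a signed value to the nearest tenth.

-15.0

%ΔQ ≈ E × %ΔP_y ⇒ %ΔP_y = %ΔQ / E = (4.8%)/(-0.32) = -15.0%.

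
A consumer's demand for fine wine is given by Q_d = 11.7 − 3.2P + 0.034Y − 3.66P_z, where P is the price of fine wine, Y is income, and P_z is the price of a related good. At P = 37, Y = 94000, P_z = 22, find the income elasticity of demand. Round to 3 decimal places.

1.062

Evaluating quantity at (P, Y, P_z) gives Q_d = 11.7 − 3.2(37) + 0.034(94000) − 3.66(22) = 11.7 − 118.4 + 3196 − 80.52 = 3008.78.
∂Q_d/∂Y = +0.034, so E_I = 0.034·(94000/3008.78) ≈ 1.062.
E_I > 1: normal good (luxury).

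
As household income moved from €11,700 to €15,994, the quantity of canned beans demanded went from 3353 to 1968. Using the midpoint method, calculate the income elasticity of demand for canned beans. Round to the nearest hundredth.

-1.68

%ΔQ = (1968 − 3353)/[(3353+1968)/2] = -1385/2660.5 ≈ -0.5206.
%ΔY = (15,994 − 11,700)/[(11,700+15,994)/2] = 4294/13847 ≈ 0.3101.
E_I = %ΔQ/%ΔY ≈ -1.68.
E_I < 0: inferior good.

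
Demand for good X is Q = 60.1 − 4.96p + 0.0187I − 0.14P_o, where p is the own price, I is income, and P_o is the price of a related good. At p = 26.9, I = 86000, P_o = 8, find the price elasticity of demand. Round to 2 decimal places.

Q = 60.1 − 4.96(26.9) + 0.0187(86000) − 0.14(8) = 60.1 − 133.424 + 1608.2 − 1.12 = 1533.756.
∂Q/∂p = −4.96, so E_p = (−4.96)·(26.9/1533.756) ≈ -0.09.
|E_p| < 1: demand is inelastic.

-0.09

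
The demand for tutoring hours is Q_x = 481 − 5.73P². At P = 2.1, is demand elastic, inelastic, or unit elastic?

At P = 2.1, Q_x = 455.7307.
dQ_x/dP = −2·5.73·P = −24.066.
Point elasticity E = (dQ_x/dP)·(P/Q_x) = -24.066 × 2.1/455.7307 ≈ -0.111.
|E| ≈ 0.111 < 1, so demand is inelastic.

inelastic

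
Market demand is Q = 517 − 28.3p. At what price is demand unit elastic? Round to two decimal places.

For linear demand Q = a − bp, E = −bp/(a − bp). |E| = 1 ⇒ bp = a − bp ⇒ p = a/(2b).
p = 517/(2·28.3) ≈ 9.13.

9.13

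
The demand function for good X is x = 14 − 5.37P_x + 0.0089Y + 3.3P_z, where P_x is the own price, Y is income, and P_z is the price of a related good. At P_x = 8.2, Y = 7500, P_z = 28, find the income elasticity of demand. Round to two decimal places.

0.52

Evaluating quantity at (P_x, Y, P_z) gives x = 14 − 5.37(8.2) + 0.0089(7500) + 3.3(28) = 14 − 44.034 + 66.75 + 92.4 = 129.116.
∂x/∂Y = +0.0089, so E_I = 0.0089·(7500/129.116) ≈ 0.52.
E_I ∈ (0,1): normal good (necessity).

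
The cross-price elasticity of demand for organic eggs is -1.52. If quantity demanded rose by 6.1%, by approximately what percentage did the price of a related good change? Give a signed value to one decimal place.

%ΔQ ≈ E × %ΔP_y ⇒ %ΔP_y = %ΔQ / E = (6.1%)/(-1.52) ≈ -4.0%.

-4.0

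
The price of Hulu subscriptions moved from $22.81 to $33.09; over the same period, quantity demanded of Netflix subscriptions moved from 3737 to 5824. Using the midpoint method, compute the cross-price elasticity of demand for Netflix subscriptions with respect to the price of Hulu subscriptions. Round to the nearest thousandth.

1.187

%ΔQ_x = (5824 − 3737)/[(3737+5824)/2] = 2087/4780.5 ≈ 0.4366.
%ΔP_y = (33.09 − 22.81)/[(22.81+33.09)/2] ≈ 0.3678.
E_xy = 0.4366/0.3678 ≈ 1.187.
E_xy > 0, so Netflix subscriptions and Hulu subscriptions are substitutes.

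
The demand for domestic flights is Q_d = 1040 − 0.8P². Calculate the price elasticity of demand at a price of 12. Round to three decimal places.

-0.249

At P = 12, Q_d = 924.8.
dQ_d/dP = −2·0.8·P = −19.2.
Point elasticity E = (dQ_d/dP)·(P/Q_d) = -19.2 × 12/924.8 ≈ -0.249.
|E| < 1, so demand is inelastic at this price.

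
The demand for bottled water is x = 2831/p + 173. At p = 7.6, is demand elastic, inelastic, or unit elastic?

At p = 7.6, x = 545.5.
dx/dp = −2831/p² = −49.0132.
Point elasticity E = (dx/dp)·(p/x) = -49.0132 × 7.6/545.5 ≈ -0.683.
|E| ≈ 0.683 < 1, so demand is inelastic.

inelastic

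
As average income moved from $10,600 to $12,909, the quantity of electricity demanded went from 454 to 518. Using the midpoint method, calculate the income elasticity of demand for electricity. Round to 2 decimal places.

0.67

%ΔQ = (518 − 454)/[(454+518)/2] = 64/486 ≈ 0.1317.
%ΔM = (12,909 − 10,600)/[(10,600+12,909)/2] = 2309/11754.5 ≈ 0.1964.
E_I = %ΔQ/%ΔM ≈ 0.67.
E_I ∈ (0,1): normal good (necessity).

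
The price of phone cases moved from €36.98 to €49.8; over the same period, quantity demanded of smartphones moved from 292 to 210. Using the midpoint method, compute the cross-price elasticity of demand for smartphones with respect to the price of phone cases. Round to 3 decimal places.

-1.106

%ΔQ_x = (210 − 292)/[(292+210)/2] = -82/251 ≈ -0.3267.
%ΔP_y = (49.8 − 36.98)/[(36.98+49.8)/2] ≈ 0.2955.
E_xy = -0.3267/0.2955 ≈ -1.106.
E_xy < 0, so smartphones and phone cases are complements.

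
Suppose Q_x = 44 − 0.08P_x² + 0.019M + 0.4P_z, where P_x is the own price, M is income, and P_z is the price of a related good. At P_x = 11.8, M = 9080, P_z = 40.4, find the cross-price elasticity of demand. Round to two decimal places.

0.07

At the given point, Q_x = 44 − 0.08(11.8)² + 0.019(9080) + 0.4(40.4) = 44 − 11.1392 + 172.52 + 16.16 = 221.5408.
∂Q_x/∂P_z = +0.4, so E_xy = 0.4·(40.4/221.5408) ≈ 0.07.
E_xy > 0: the goods are substitutes.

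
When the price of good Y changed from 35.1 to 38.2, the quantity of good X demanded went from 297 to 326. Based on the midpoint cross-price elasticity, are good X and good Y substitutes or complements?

%ΔQ_x = (326 − 297)/[(297+326)/2] = 29/311.5 ≈ 0.0931.
%ΔP_y = (38.2 − 35.1)/[(35.1+38.2)/2] ≈ 0.0846.
E_xy = 0.0931/0.0846 ≈ 1.101.
E_xy > 0, so the goods are substitutes.

substitutes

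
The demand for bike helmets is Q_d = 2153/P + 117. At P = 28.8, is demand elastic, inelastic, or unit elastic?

inelastic

At P = 28.8, Q_d = 191.7569.
dQ_d/dP = −2153/P² = −2.5957.
Point elasticity E = (dQ_d/dP)·(P/Q_d) = -2.5957 × 28.8/191.7569 ≈ -0.390.
|E| ≈ 0.390 < 1, so demand is inelastic.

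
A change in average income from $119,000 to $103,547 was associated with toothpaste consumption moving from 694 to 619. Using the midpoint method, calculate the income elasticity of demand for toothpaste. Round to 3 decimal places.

0.823

%ΔQ = (619 − 694)/[(694+619)/2] = -75/656.5 ≈ -0.1142.
%ΔY = (103,547 − 119,000)/[(119,000+103,547)/2] = -15453/111273.5 ≈ -0.1389.
E_I = %ΔQ/%ΔY ≈ 0.823.
E_I ∈ (0,1): normal good (necessity).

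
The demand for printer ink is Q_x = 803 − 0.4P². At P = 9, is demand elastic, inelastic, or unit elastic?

inelastic

At P = 9, Q_x = 770.6.
dQ_x/dP = −2·0.4·P = −7.2.
Point elasticity E = (dQ_x/dP)·(P/Q_x) = -7.2 × 9/770.6 ≈ -0.084.
|E| ≈ 0.084 < 1, so demand is inelastic.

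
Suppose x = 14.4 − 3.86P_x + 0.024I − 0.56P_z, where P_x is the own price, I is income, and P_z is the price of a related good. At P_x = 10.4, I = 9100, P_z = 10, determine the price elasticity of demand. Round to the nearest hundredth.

Evaluating quantity at (P_x, I, P_z) gives x = 14.4 − 3.86(10.4) + 0.024(9100) − 0.56(10) = 14.4 − 40.144 + 218.4 − 5.6 = 187.056.
∂x/∂P_x = −3.86, so E_p = (−3.86)·(10.4/187.056) ≈ -0.21.
|E_p| < 1: demand is inelastic.

-0.21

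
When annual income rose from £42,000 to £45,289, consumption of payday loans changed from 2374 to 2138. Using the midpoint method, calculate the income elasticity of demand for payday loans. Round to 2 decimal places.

-1.39

%ΔQ = (2138 − 2374)/[(2374+2138)/2] = -236/2256 ≈ -0.1046.
%ΔY = (45,289 − 42,000)/[(42,000+45,289)/2] = 3289/43644.5 ≈ 0.0754.
E_I = %ΔQ/%ΔY ≈ -1.39.
E_I < 0: inferior good.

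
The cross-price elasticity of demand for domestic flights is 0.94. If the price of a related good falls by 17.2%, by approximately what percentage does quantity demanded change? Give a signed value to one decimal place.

-16.2

%ΔQ ≈ E × %ΔP_y = (0.94) × (-17.2%) ≈ -16.2%.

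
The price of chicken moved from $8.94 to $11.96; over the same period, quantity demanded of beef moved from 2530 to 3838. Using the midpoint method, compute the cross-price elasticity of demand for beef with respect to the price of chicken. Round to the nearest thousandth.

1.421

%ΔQ_x = (3838 − 2530)/[(2530+3838)/2] = 1308/3184 ≈ 0.4108.
%ΔP_y = (11.96 − 8.94)/[(8.94+11.96)/2] ≈ 0.2890.
E_xy = 0.4108/0.2890 ≈ 1.421.
E_xy > 0, so beef and chicken are substitutes.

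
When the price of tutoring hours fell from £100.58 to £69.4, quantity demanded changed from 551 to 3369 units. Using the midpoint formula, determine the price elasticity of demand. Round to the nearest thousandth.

%ΔQ = (3369 − 551)/[(551 + 3369)/2] = 2818/1960 ≈ 1.4378.
%ΔP = (69.4 − 100.58)/[(100.58 + 69.4)/2] = -31.18/84.99 ≈ -0.3669.
Arc elasticity E = %ΔQ/%ΔP ≈ 1.4378/-0.3669 ≈ -3.919.
|E| > 1: demand is elastic over this range.

-3.919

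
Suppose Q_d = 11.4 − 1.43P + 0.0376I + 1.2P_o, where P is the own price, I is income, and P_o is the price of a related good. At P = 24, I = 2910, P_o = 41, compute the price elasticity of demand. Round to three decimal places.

-0.253

Q_d = 11.4 − 1.43(24) + 0.0376(2910) + 1.2(41) = 11.4 − 34.32 + 109.416 + 49.2 = 135.696.
∂Q_d/∂P = −1.43, so E_p = (−1.43)·(24/135.696) ≈ -0.253.
|E_p| < 1: demand is inelastic.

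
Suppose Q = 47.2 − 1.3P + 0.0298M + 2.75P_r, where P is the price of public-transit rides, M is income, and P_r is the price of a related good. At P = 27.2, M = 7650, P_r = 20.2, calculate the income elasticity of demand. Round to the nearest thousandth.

0.772

At the given point, Q = 47.2 − 1.3(27.2) + 0.0298(7650) + 2.75(20.2) = 47.2 − 35.36 + 227.97 + 55.55 = 295.36.
∂Q/∂M = +0.0298, so E_I = 0.0298·(7650/295.36) ≈ 0.772.
E_I ∈ (0,1): normal good (necessity).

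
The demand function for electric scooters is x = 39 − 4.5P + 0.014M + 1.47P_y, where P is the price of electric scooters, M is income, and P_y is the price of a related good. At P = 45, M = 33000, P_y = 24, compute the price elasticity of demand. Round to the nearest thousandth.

-0.607

First evaluate x: 39 − 4.5(45) + 0.014(33000) + 1.47(24) = 39 − 202.5 + 462 + 35.28 = 333.78.
∂x/∂P = −4.5, so E_p = (−4.5)·(45/333.78) ≈ -0.607.
|E_p| < 1: demand is inelastic.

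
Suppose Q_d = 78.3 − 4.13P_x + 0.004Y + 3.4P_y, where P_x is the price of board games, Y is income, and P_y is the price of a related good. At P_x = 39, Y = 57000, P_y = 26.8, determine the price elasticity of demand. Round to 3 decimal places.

-0.681

Evaluating quantity at (P_x, Y, P_y) gives Q_d = 78.3 − 4.13(39) + 0.004(57000) + 3.4(26.8) = 78.3 − 161.07 + 228 + 91.12 = 236.35.
∂Q_d/∂P_x = −4.13, so E_p = (−4.13)·(39/236.35) ≈ -0.681.
|E_p| < 1: demand is inelastic.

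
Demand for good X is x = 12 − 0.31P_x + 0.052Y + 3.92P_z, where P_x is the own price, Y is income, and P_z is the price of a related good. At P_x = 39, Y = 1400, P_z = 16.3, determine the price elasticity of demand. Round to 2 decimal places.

Substituting, x = 12 − 0.31(39) + 0.052(1400) + 3.92(16.3) = 12 − 12.09 + 72.8 + 63.896 = 136.606.
∂x/∂P_x = −0.31, so E_p = (−0.31)·(39/136.606) ≈ -0.09.
|E_p| < 1: demand is inelastic.

-0.09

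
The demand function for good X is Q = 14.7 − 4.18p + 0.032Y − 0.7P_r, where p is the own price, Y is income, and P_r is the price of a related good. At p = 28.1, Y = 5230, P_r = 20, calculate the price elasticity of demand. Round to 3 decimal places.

Evaluating quantity at (p, Y, P_r) gives Q = 14.7 − 4.18(28.1) + 0.032(5230) − 0.7(20) = 14.7 − 117.458 + 167.36 − 14 = 50.602.
∂Q/∂p = −4.18, so E_p = (−4.18)·(28.1/50.602) ≈ -2.321.
|E_p| > 1: demand is elastic.

-2.321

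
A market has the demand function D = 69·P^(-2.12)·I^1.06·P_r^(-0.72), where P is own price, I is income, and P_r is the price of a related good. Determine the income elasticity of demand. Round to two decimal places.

1.06

For a Cobb–Douglas (constant-elasticity) form D = A·I^α·…, the elasticity with respect to I equals the exponent α at every point.
Here the exponent on I is 1.06, so the income elasticity of demand is 1.06.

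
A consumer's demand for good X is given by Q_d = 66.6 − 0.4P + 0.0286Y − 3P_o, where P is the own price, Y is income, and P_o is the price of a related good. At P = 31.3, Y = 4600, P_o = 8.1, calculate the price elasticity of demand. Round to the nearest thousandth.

-0.078

At the given point, Q_d = 66.6 − 0.4(31.3) + 0.0286(4600) − 3(8.1) = 66.6 − 12.52 + 131.56 − 24.3 = 161.34.
∂Q_d/∂P = −0.4, so E_p = (−0.4)·(31.3/161.34) ≈ -0.078.
|E_p| < 1: demand is inelastic.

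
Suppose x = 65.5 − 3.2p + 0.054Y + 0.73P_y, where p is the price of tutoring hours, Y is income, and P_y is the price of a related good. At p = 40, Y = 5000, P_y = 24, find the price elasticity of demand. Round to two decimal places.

-0.57

Evaluating quantity at (p, Y, P_y) gives x = 65.5 − 3.2(40) + 0.054(5000) + 0.73(24) = 65.5 − 128 + 270 + 17.52 = 225.02.
∂x/∂p = −3.2, so E_p = (−3.2)·(40/225.02) ≈ -0.57.
|E_p| < 1: demand is inelastic.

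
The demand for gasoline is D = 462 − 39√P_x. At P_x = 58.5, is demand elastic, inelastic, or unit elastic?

inelastic

At P_x = 58.5, D = 163.7074.
dD/dP_x = −39/(2√P_x) = −39/(2·7.6485).
Point elasticity E = (dD/dP_x)·(P_x/D) = -2.5495 × 58.5/163.7074 ≈ -0.911.
|E| ≈ 0.911 < 1, so demand is inelastic.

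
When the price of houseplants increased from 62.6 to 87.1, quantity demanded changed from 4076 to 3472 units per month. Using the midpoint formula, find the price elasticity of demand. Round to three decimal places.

%Δq = (3472 − 4076)/[(4076 + 3472)/2] = -604/3774 ≈ -0.1600.
%Δp = (87.1 − 62.6)/[(62.6 + 87.1)/2] = 24.5/74.85 ≈ 0.3273.
Arc elasticity E = %Δq/%Δp ≈ -0.1600/0.3273 ≈ -0.489.
|E| < 1: demand is inelastic over this range.

-0.489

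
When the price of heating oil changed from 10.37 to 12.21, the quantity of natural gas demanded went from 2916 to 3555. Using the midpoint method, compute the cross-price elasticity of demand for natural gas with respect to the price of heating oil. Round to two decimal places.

%ΔQ_x = (3555 − 2916)/[(2916+3555)/2] = 639/3235.5 ≈ 0.1975.
%ΔP_y = (12.21 − 10.37)/[(10.37+12.21)/2] ≈ 0.1630.
E_xy = 0.1975/0.1630 ≈ 1.21.
E_xy > 0, so natural gas and heating oil are substitutes.

1.21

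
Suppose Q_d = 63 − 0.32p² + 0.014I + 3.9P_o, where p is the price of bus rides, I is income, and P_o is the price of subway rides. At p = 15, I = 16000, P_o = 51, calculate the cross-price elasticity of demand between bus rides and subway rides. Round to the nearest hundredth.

0.48

At the given point, Q_d = 63 − 0.32(15)² + 0.014(16000) + 3.9(51) = 63 − 72 + 224 + 198.9 = 413.9.
∂Q_d/∂P_o = +3.9, so E_xy = 3.9·(51/413.9) ≈ 0.48.
E_xy > 0: the goods are substitutes.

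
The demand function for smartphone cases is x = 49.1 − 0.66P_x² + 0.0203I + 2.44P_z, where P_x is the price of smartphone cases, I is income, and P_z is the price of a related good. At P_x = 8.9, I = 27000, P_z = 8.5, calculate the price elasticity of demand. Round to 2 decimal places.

-0.18

x = 49.1 − 0.66(8.9)² + 0.0203(27000) + 2.44(8.5) = 49.1 − 52.2786 + 548.1 + 20.74 = 565.6614.
∂x/∂P_x = −2·0.66·P_x = -11.748, so E_p = -11.748·(8.9/565.6614) ≈ -0.18.
|E_p| < 1: demand is inelastic.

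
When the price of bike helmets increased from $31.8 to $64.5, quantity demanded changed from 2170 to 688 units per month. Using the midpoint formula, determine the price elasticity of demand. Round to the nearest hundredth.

-1.53

%ΔQ = (688 − 2170)/[(2170 + 688)/2] = -1482/1429 ≈ -1.0371.
%Δp = (64.5 − 31.8)/[(31.8 + 64.5)/2] = 32.7/48.15 ≈ 0.6791.
Arc elasticity E = %ΔQ/%Δp ≈ -1.0371/0.6791 ≈ -1.53.
|E| > 1: demand is elastic over this range.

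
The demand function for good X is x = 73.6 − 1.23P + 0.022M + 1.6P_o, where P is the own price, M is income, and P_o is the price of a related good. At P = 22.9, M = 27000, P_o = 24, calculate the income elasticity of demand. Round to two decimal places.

0.88

Substituting, x = 73.6 − 1.23(22.9) + 0.022(27000) + 1.6(24) = 73.6 − 28.167 + 594 + 38.4 = 677.833.
∂x/∂M = +0.022, so E_I = 0.022·(27000/677.833) ≈ 0.88.
E_I ∈ (0,1): normal good (necessity).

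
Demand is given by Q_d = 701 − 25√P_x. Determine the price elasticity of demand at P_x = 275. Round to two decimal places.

At P_x = 275, Q_d = 286.4219.
dQ_d/dP_x = −25/(2√P_x) = −25/(2·16.5831).
Point elasticity E = (dQ_d/dP_x)·(P_x/Q_d) = -0.7538 × 275/286.4219 ≈ -0.72.
|E| < 1, so demand is inelastic at this price.

-0.72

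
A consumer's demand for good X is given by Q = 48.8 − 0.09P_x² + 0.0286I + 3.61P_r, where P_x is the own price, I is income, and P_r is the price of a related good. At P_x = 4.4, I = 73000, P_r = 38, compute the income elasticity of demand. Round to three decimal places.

First evaluate Q: 48.8 − 0.09(4.4)² + 0.0286(73000) + 3.61(38) = 48.8 − 1.7424 + 2087.8 + 137.18 = 2272.0376.
∂Q/∂I = +0.0286, so E_I = 0.0286·(73000/2272.0376) ≈ 0.919.
E_I ∈ (0,1): normal good (necessity).

0.919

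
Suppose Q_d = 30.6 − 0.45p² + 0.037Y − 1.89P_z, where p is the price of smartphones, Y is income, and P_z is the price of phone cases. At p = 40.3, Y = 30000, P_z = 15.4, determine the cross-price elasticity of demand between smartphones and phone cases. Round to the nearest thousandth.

Q_d = 30.6 − 0.45(40.3)² + 0.037(30000) − 1.89(15.4) = 30.6 − 730.8405 + 1110 − 29.106 = 380.6535.
∂Q_d/∂P_z = −1.89, so E_xy = -1.89·(15.4/380.6535) ≈ -0.076.
E_xy < 0: the goods are complements.

-0.076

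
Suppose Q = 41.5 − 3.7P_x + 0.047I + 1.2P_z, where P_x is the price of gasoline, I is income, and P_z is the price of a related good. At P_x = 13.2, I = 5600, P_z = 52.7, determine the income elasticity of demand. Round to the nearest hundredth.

At the given point, Q = 41.5 − 3.7(13.2) + 0.047(5600) + 1.2(52.7) = 41.5 − 48.84 + 263.2 + 63.24 = 319.1.
∂Q/∂I = +0.047, so E_I = 0.047·(5600/319.1) ≈ 0.82.
E_I ∈ (0,1): normal good (necessity).

0.82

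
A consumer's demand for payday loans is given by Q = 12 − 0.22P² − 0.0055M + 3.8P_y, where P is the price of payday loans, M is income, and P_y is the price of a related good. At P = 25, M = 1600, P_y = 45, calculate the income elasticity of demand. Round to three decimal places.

Q = 12 − 0.22(25)² − 0.0055(1600) + 3.8(45) = 12 − 137.5 − 8.8 + 171 = 36.7.
∂Q/∂M = −0.0055, so E_I = -0.0055·(1600/36.7) ≈ -0.240.
E_I < 0: inferior good.

-0.240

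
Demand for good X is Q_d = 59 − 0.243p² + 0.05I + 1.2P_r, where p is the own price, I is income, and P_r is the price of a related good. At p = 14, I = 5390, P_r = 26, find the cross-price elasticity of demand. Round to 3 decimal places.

0.100

First evaluate Q_d: 59 − 0.243(14)² + 0.05(5390) + 1.2(26) = 59 − 47.628 + 269.5 + 31.2 = 312.072.
∂Q_d/∂P_r = +1.2, so E_xy = 1.2·(26/312.072) ≈ 0.100.
E_xy > 0: the goods are substitutes.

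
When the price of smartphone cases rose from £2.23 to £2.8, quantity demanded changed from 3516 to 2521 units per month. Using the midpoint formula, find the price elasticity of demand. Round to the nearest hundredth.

%ΔQ = (2521 − 3516)/[(3516 + 2521)/2] = -995/3018.5 ≈ -0.3296.
%Δp = (2.8 − 2.23)/[(2.23 + 2.8)/2] = 0.57/2.515 ≈ 0.2266.
Arc elasticity E = %ΔQ/%Δp ≈ -0.3296/0.2266 ≈ -1.45.
|E| > 1: demand is elastic over this range.

-1.45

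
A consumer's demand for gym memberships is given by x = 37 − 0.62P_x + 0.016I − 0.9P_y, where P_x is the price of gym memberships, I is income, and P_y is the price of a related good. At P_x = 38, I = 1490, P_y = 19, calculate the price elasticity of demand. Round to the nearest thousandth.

-1.167

First evaluate x: 37 − 0.62(38) + 0.016(1490) − 0.9(19) = 37 − 23.56 + 23.84 − 17.1 = 20.18.
∂x/∂P_x = −0.62, so E_p = (−0.62)·(38/20.18) ≈ -1.167.
|E_p| > 1: demand is elastic.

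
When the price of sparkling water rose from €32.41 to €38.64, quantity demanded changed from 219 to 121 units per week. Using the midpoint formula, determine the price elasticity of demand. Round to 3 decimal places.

-3.287

%ΔQ = (121 − 219)/[(219 + 121)/2] = -98/170 ≈ -0.5765.
%Δp = (38.64 − 32.41)/[(32.41 + 38.64)/2] = 6.23/35.525 ≈ 0.1754.
Arc elasticity E = %ΔQ/%Δp ≈ -0.5765/0.1754 ≈ -3.287.
|E| > 1: demand is elastic over this range.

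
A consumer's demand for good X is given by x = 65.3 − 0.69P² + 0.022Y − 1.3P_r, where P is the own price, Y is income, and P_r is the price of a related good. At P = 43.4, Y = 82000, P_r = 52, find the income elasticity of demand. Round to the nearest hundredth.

Substituting, x = 65.3 − 0.69(43.4)² + 0.022(82000) − 1.3(52) = 65.3 − 1299.6564 + 1804 − 67.6 = 502.0436.
∂x/∂Y = +0.022, so E_I = 0.022·(82000/502.0436) ≈ 3.59.
E_I > 1: normal good (luxury).

3.59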